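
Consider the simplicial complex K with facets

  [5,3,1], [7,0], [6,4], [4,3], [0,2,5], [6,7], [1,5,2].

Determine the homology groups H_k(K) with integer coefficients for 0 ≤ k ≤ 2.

We work with the vertex ordering 0 < 1 < 2 < 3 < 4 < 5 < 6 < 7. The simplices of K, each written with vertices in increasing order, are:

  0-simplices (8): [0], [1], [2], [3], [4], [5], [6], [7]
  1-simplices (11): [0,2], [0,5], [0,7], [1,2], [1,3], [1,5], [2,5], [3,4], [3,5], [4,6], [6,7]
  2-simplices (3): [0,2,5], [1,2,5], [1,3,5]

so the chain groups are C_0 ≅ Z^8, C_1 ≅ Z^11, C_2 ≅ Z^3.

The boundary map ∂_1: C_1 → C_0 maps an edge to its endpoints' difference, ∂[p,q] = q − p. For instance
  ∂[1,3] = [3] − [1].
This gives a 8×11 integer matrix of rank 7; reducing to Smith normal form yields diagonal entries (1,1,1,1,1,1,1).

The boundary map ∂_2: C_2 → C_1 maps a triangle to the signed sum of its edges. For instance
  ∂[1,2,5] = [2,5] − [1,5] + [1,2],
  ∂[1,3,5] = [3,5] − [1,5] + [1,3].
The resulting 11×3 matrix has rank 3, and its Smith normal form has invariant factors (1,1,1).

Reading off H_k = ker ∂_k / im ∂_{k+1}:

  H_0: rank C_0 − rank ∂_1 = 8 − 7 = 1, and the invariant factors of ∂_1 are all 1, so H_0 ≅ Z.
  H_1: rank ker ∂_1 − rank ∂_2 = (11 − 7) − 3 = 1, and the invariant factors of ∂_2 are all 1, so H_1 ≅ Z.
  H_2: rank ker ∂_2 − rank ∂_3 = (3 − 3) − 0 = 0, and there is no ∂_3, so H_2 ≅ 0.

H_0 ≅ Z,  H_1 ≅ Z,  H_2 = 0.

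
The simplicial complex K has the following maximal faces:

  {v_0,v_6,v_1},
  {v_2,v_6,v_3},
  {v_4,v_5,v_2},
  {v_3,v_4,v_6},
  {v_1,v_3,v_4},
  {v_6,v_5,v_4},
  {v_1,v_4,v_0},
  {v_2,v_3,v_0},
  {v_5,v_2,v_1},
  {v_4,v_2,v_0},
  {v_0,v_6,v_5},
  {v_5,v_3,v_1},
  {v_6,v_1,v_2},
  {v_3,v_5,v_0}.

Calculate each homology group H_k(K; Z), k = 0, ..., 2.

H_0 = Z,  H_1 = Z^2,  H_2 = Z.

Take the total order v_0 < v_1 < v_2 < v_3 < v_4 < v_5 < v_6 on the vertex set. Then K (dimension 2) consists of the simplices:

  0-simplices (7): [v_0], [v_1], [v_2], [v_3], [v_4], [v_5], [v_6]
  1-simplices (21): (21 of them)
  2-simplices (14): (14 of them)

Hence C_0 ≅ Z^7, C_1 ≅ Z^21, C_2 ≅ Z^14.

∂_1: C_1 → C_0 sends each edge [p,q] (with p < q) to q − p. For instance
  ∂[v_1,v_6] = [v_6] − [v_1].
The 7×21 boundary matrix has rank 6 and Smith normal form diag(1,1,1,1,1,1).

∂_2: C_2 → C_1 maps a triangle to the signed sum of its edges. For instance
  ∂[v_1,v_2,v_6] = [v_2,v_6] − [v_1,v_6] + [v_1,v_2],
  ∂[v_2,v_4,v_5] = [v_4,v_5] − [v_2,v_5] + [v_2,v_4].
The resulting 21×14 matrix has rank 13, and its Smith normal form has invariant factors (1,1,1,1,1,1,1,1,1,1,1,1,1).

Now H_k = ker ∂_k / im ∂_{k+1}, so:

  H_0: rank C_0 − rank ∂_1 = 7 − 6 = 1, and the invariant factors of ∂_1 are all 1, so H_0 = Z.
  H_1: rank ker ∂_1 − rank ∂_2 = (21 − 6) − 13 = 2, and the invariant factors of ∂_2 are all 1, so H_1 = Z^2.
  H_2: rank ker ∂_2 − rank ∂_3 = (14 − 13) − 0 = 1, and there is no ∂_3, so H_2 = Z.

As a check, the Euler characteristic is 7 − 21 + 14 = 0, which agrees with 1 − 2 + 1 = 0.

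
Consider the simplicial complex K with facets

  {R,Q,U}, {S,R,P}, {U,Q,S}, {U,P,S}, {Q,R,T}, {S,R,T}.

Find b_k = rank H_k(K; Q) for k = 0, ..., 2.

b_0 = 1, b_1 = 1, b_2 = 0.

K has 6 vertices, 12 edges, 6 triangles.
rank ∂_0 = 0, rank ∂_1 = 5 ⇒ b_0 = 6 − 0 − 5 = 1; all invariant factors of ∂_1 are 1 so no torsion. So H_0 ≅ Z.
rank ∂_1 = 5, rank ∂_2 = 6 ⇒ b_1 = 12 − 5 − 6 = 1; all invariant factors of ∂_2 are 1 so no torsion. So H_1 ≅ Z.
rank ∂_2 = 6, rank ∂_3 = 0 ⇒ b_2 = 6 − 6 − 0 = 0. So H_2 ≅ 0.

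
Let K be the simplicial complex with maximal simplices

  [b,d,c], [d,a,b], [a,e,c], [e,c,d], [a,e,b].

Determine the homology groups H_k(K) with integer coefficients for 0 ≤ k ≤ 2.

Take the total order a < b < c < d < e on the vertex set. Then K (dimension 2) consists of the simplices:

  0-simplices (5): a, b, c, d, e
  1-simplices (10): ab, ac, ad, ae, bc, bd, be, cd, ce, de
  2-simplices (5): abd, abe, ace, bcd, cde

giving chain groups C_0 ≅ Z^5, C_1 ≅ Z^10, C_2 ≅ Z^5.

Boundary ∂_1: C_1 → C_0 is given by ∂[p,q] = [q] − [p].
The resulting 5×10 matrix has rank 4, and its Smith normal form has invariant factors (1,1,1,1).

The boundary map ∂_2: C_2 → C_1 acts by ∂[p,q,r] = [q,r] − [p,r] + [p,q]. For instance
  ∂abe = be − ae + ab,
  ∂bcd = cd − bd + bc.
The resulting 10×5 matrix has rank 5, and its Smith normal form has invariant factors (1,1,1,1,1).

Computing H_k = (kernel of ∂_k) / (image of ∂_{k+1}):

  H_0: rank C_0 − rank ∂_1 = 5 − 4 = 1, and the invariant factors of ∂_1 are all 1, so H_0 ≅ Z.
  H_1: rank ker ∂_1 − rank ∂_2 = (10 − 4) − 5 = 1, and the invariant factors of ∂_2 are all 1, so H_1 ≅ Z.
  H_2: rank ker ∂_2 − rank ∂_3 = (5 − 5) − 0 = 0, and there is no ∂_3, so H_2 ≅ 0.

(K is a triangulation of the Möbius band.)

H_0 = Z,  H_1 = Z,  H_2 = 0.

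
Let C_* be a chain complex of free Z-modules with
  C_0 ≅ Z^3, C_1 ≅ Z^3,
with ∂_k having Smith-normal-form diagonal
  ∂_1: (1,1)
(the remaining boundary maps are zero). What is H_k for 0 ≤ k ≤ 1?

H_0 ≅ Z,  H_1 ≅ Z.

H_0: b_0 = 3 − 0 − 2 = 1; torsion from ∂_1 factors > 1: none. So H_0 ≅ Z.
H_1: b_1 = 3 − 2 − 0 = 1; torsion from ∂_2 factors > 1: none. So H_1 ≅ Z.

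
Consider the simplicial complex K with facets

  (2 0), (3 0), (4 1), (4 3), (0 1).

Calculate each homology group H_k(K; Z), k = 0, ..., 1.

We work with the vertex ordering 0 < 1 < 2 < 3 < 4. The simplices of K, each written with vertices in increasing order, are:

  0-simplices (5): [0], [1], [2], [3], [4]
  1-simplices (5): [0,1], [0,2], [0,3], [1,4], [3,4]

Hence C_0 ≅ Z^5, C_1 ≅ Z^5.

Boundary ∂_1: C_1 → C_0 sends each edge [p,q] (with p < q) to q − p. For instance
  ∂[0,2] = [2] − [0].
This gives a 5×5 integer matrix of rank 4; reducing to Smith normal form yields diagonal entries (1,1,1,1).

From H_k ≅ ker(∂_k) / im(∂_{k+1}) we obtain:

  H_0: rank C_0 − rank ∂_1 = 5 − 4 = 1, and the invariant factors of ∂_1 are all 1, so H_0 ≅ Z.
  H_1: rank ker ∂_1 − rank ∂_2 = (5 − 4) − 0 = 1, and there is no ∂_2, so H_1 ≅ Z.

H_0 ≅ Z,  H_1 ≅ Z.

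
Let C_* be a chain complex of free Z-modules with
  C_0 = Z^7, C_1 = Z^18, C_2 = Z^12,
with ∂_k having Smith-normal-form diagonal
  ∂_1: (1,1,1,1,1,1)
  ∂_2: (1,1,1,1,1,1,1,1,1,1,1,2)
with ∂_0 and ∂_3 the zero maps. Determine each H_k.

H_0 = Z,  H_1 = Z_2,  H_2 = 0.

H_0: b_0 = 7 − 0 − 6 = 1; torsion from ∂_1 factors > 1: none. So H_0 = Z.
H_1: b_1 = 18 − 6 − 12 = 0; torsion from ∂_2 factors > 1: [2]. So H_1 = Z_2.
H_2: b_2 = 12 − 12 − 0 = 0; torsion from ∂_3 factors > 1: none. So H_2 = 0.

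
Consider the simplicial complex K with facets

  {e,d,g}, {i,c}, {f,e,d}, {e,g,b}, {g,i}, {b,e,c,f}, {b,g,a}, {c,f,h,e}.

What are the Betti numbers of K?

Fix the vertex order a < b < c < d < e < f < g < h < i and write every simplex with vertices in increasing order. Then dim K = 3 and the simplices of K are:

  0-simplices (9): a, b, c, d, e, f, g, h, i
  1-simplices (18): ab, ag, bc, be, bf, bg, ce, cf, ch, ci, de, df, dg, ef, eg, eh, fh, gi
  2-simplices (11): abg, bce, bcf, bef, beg, cef, ceh, cfh, def, deg, efh
  3-simplices (2): bcef, cefh

so the chain groups are C_0 ≅ Z^9, C_1 ≅ Z^18, C_2 ≅ Z^11, C_3 ≅ Z^2.

Boundary ∂_1: C_1 → C_0 is given by ∂[p,q] = [q] − [p]. For instance
  ∂ag = g − a.
The 9×18 boundary matrix has rank 8 and Smith normal form diag(1,1,1,1,1,1,1,1).

The boundary map ∂_2: C_2 → C_1 sends each 2-simplex [p,q,r] to [q,r] − [p,r] + [p,q]. For instance
  ∂efh = fh − eh + ef,
  ∂cef = ef − cf + ce.
The 18×11 boundary matrix has rank 9 and Smith normal form diag(1,1,1,1,1,1,1,1,1).

Boundary ∂_3: C_3 → C_2 sends each 3-simplex σ to the alternating sum Σ_i (−1)^i (σ with its i-th vertex removed). For instance
  ∂bcef = cef − bef + bcf − bce,
  ∂cefh = efh − cfh + ceh − cef.
This gives a 11×2 integer matrix of rank 2; reducing to Smith normal form yields diagonal entries (1,1).

Now H_k = ker ∂_k / im ∂_{k+1}, so:

  H_0: rank C_0 − rank ∂_1 = 9 − 8 = 1, and the invariant factors of ∂_1 are all 1, so H_0 = Z.
  H_1: rank ker ∂_1 − rank ∂_2 = (18 − 8) − 9 = 1, and the invariant factors of ∂_2 are all 1, so H_1 = Z.
  H_2: rank ker ∂_2 − rank ∂_3 = (11 − 9) − 2 = 0, and the invariant factors of ∂_3 are all 1, so H_2 = 0.
  H_3: rank ker ∂_3 − rank ∂_4 = (2 − 2) − 0 = 0, and there is no ∂_4, so H_3 = 0.

As a check, the Euler characteristic is 9 − 18 + 11 − 2 = 0, which agrees with 1 − 1 + 0 − 0 = 0.

Hence the Betti numbers are b_0 = 1, b_1 = 1, b_2 = 0, b_3 = 0.

b_0 = 1, b_1 = 1, b_2 = 0, b_3 = 0.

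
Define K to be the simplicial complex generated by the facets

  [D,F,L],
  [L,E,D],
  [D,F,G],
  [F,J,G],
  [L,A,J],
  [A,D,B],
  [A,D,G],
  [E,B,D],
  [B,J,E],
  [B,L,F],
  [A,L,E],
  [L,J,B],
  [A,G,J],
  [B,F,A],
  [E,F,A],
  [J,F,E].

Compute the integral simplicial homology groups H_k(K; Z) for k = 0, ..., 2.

H_0 ≅ Z,  H_1 ≅ Z^2,  H_2 ≅ Z.

Order the vertices as A < B < D < E < F < G < J < L. Listing each simplex with vertices in this order, K has dimension 2 with simplices:

  0-simplices (8): A, B, D, E, F, G, J, L
  1-simplices (24): AB, AD, AE, AF, AG, AJ, AL, BD, BE, BF, BJ, BL, DE, DF, DG, DL, EF, EJ, EL, FG, FJ, FL, GJ, JL
  2-simplices (16): ABD, ABF, ADG, AEF, AEL, AGJ, AJL, BDE, BEJ, BFL, BJL, DEL, DFG, DFL, EFJ, FGJ

giving chain groups C_0 ≅ Z^8, C_1 ≅ Z^24, C_2 ≅ Z^16.

∂_1: C_1 → C_0 maps an edge to its endpoints' difference, ∂[p,q] = q − p. For instance
  ∂EL = L − E.
The 8×24 boundary matrix has rank 7 and Smith normal form diag(1,1,1,1,1,1,1).

∂_2: C_2 → C_1 maps a triangle to the signed sum of its edges. For instance
  ∂EFJ = FJ − EJ + EF,
  ∂BEJ = EJ − BJ + BE.
This gives a 24×16 integer matrix of rank 15; reducing to Smith normal form yields diagonal entries (1,1,1,1,1,1,1,1,1,1,1,1,1,1,1).

Now H_k = ker ∂_k / im ∂_{k+1}, so:

  H_0: rank C_0 − rank ∂_1 = 8 − 7 = 1, and the invariant factors of ∂_1 are all 1, so H_0 ≅ Z.
  H_1: rank ker ∂_1 − rank ∂_2 = (24 − 7) − 15 = 2, and the invariant factors of ∂_2 are all 1, so H_1 ≅ Z^2.
  H_2: rank ker ∂_2 − rank ∂_3 = (16 − 15) − 0 = 1, and there is no ∂_3, so H_2 ≅ Z.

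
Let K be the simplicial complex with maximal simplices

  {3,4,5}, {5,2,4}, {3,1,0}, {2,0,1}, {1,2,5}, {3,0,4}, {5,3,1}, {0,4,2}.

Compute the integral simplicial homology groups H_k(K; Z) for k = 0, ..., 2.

Take the total order 0 < 1 < 2 < 3 < 4 < 5 on the vertex set. Then K (dimension 2) consists of the simplices:

  0-simplices (6): [0], [1], [2], [3], [4], [5]
  1-simplices (12): [0,1], [0,2], [0,3], [0,4], [1,2], [1,3], [1,5], [2,4], [2,5], [3,4], [3,5], [4,5]
  2-simplices (8): [0,1,2], [0,1,3], [0,2,4], [0,3,4], [1,2,5], [1,3,5], [2,4,5], [3,4,5]

so the chain groups are C_0 ≅ Z^6, C_1 ≅ Z^12, C_2 ≅ Z^8.

The boundary map ∂_1: C_1 → C_0 sends each edge [p,q] (with p < q) to q − p.
The 6×12 boundary matrix has rank 5 and Smith normal form diag(1,1,1,1,1).

∂_2: C_2 → C_1 maps a triangle to the signed sum of its edges. For instance
  ∂[1,2,5] = [2,5] − [1,5] + [1,2],
  ∂[0,1,3] = [1,3] − [0,3] + [0,1].
The 12×8 boundary matrix has rank 7 and Smith normal form diag(1,1,1,1,1,1,1).

Computing H_k = (kernel of ∂_k) / (image of ∂_{k+1}):

  H_0: rank C_0 − rank ∂_1 = 6 − 5 = 1, and the invariant factors of ∂_1 are all 1, so H_0 ≅ Z.
  H_1: rank ker ∂_1 − rank ∂_2 = (12 − 5) − 7 = 0, and the invariant factors of ∂_2 are all 1, so H_1 ≅ 0.
  H_2: rank ker ∂_2 − rank ∂_3 = (8 − 7) − 0 = 1, and there is no ∂_3, so H_2 ≅ Z.

H_0 ≅ Z,  H_1 = 0,  H_2 ≅ Z.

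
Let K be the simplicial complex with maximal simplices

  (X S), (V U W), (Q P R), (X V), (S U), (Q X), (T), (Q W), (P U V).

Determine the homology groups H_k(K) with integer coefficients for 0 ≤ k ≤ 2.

Fix the vertex order P < Q < R < S < T < U < V < W < X and write every simplex with vertices in increasing order. Then dim K = 2 and the simplices of K are:

  0-simplices (9): P, Q, R, S, T, U, V, W, X
  1-simplices (13): PQ, PR, PU, PV, QR, QW, QX, SU, SX, UV, UW, VW, VX
  2-simplices (3): PQR, PUV, UVW

Hence C_0 ≅ Z^9, C_1 ≅ Z^13, C_2 ≅ Z^3.

Boundary ∂_1: C_1 → C_0 maps an edge to its endpoints' difference, ∂[p,q] = q − p.
The 9×13 boundary matrix has rank 7 and Smith normal form diag(1,1,1,1,1,1,1).

∂_2: C_2 → C_1 maps a triangle to the signed sum of its edges. For instance
  ∂PQR = QR − PR + PQ,
  ∂UVW = VW − UW + UV.
The 13×3 boundary matrix has rank 3 and Smith normal form diag(1,1,1).

Computing H_k = (kernel of ∂_k) / (image of ∂_{k+1}):

  H_0: rank C_0 − rank ∂_1 = 9 − 7 = 2, and the invariant factors of ∂_1 are all 1, so H_0 ≅ Z^2.
  H_1: rank ker ∂_1 − rank ∂_2 = (13 − 7) − 3 = 3, and the invariant factors of ∂_2 are all 1, so H_1 ≅ Z^3.
  H_2: rank ker ∂_2 − rank ∂_3 = (3 − 3) − 0 = 0, and there is no ∂_3, so H_2 ≅ 0.

H_0 ≅ Z^2,  H_1 ≅ Z^3,  H_2 = 0.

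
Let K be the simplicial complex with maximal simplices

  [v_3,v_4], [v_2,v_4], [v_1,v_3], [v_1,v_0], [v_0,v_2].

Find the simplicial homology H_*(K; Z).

H_0 ≅ Z,  H_1 ≅ Z.

Take the total order v_0 < v_1 < v_2 < v_3 < v_4 on the vertex set. Then K (dimension 1) consists of the simplices:

  0-simplices (5): [v_0], [v_1], [v_2], [v_3], [v_4]
  1-simplices (5): [v_0,v_1], [v_0,v_2], [v_1,v_3], [v_2,v_4], [v_3,v_4]

giving chain groups C_0 ≅ Z^5, C_1 ≅ Z^5.

The boundary map ∂_1: C_1 → C_0 is given by ∂[p,q] = [q] − [p].
As a 5×5 matrix over Z this has rank 4, with invariant factors (1,1,1,1).

Computing H_k = (kernel of ∂_k) / (image of ∂_{k+1}):

  H_0: rank C_0 − rank ∂_1 = 5 − 4 = 1, and the invariant factors of ∂_1 are all 1, so H_0 ≅ Z.
  H_1: rank ker ∂_1 − rank ∂_2 = (5 − 4) − 0 = 1, and there is no ∂_2, so H_1 ≅ Z.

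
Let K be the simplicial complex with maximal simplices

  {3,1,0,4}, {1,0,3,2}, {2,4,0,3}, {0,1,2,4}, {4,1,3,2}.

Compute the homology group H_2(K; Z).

H_2 = 0.

K has 5 vertices, 10 edges, 10 triangles, 5 3-simplices.
rank ∂_2 = 6, rank ∂_3 = 4 ⇒ b_2 = 10 − 6 − 4 = 0; all invariant factors of ∂_3 are 1 so no torsion. So H_2 = 0.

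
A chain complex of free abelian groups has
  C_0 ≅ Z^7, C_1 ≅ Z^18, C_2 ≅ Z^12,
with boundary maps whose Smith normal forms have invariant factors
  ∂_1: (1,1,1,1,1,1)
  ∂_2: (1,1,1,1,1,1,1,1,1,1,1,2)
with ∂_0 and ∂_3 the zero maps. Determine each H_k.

H_0 ≅ Z,  H_1 ≅ Z/2Z,  H_2 = 0.

H_0: b_0 = 7 − 0 − 6 = 1; torsion from ∂_1 factors > 1: none. So H_0 ≅ Z.
H_1: b_1 = 18 − 6 − 12 = 0; torsion from ∂_2 factors > 1: [2]. So H_1 ≅ Z/2Z.
H_2: b_2 = 12 − 12 − 0 = 0; torsion from ∂_3 factors > 1: none. So H_2 ≅ 0.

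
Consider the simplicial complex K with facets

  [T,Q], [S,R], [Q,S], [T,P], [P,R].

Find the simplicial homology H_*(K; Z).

H_0 ≅ Z,  H_1 ≅ Z.

Fix the vertex order P < Q < R < S < T and write every simplex with vertices in increasing order. Then dim K = 1 and the simplices of K are:

  0-simplices (5): P, Q, R, S, T
  1-simplices (5): PR, PT, QS, QT, RS

Hence C_0 ≅ Z^5, C_1 ≅ Z^5.

∂_1: C_1 → C_0 is given by ∂[p,q] = [q] − [p]. For instance
  ∂PR = R − P.
This gives a 5×5 integer matrix of rank 4; reducing to Smith normal form yields diagonal entries (1,1,1,1).

Now H_k = ker ∂_k / im ∂_{k+1}, so:

  H_0: rank C_0 − rank ∂_1 = 5 − 4 = 1, and the invariant factors of ∂_1 are all 1, so H_0 ≅ Z.
  H_1: rank ker ∂_1 − rank ∂_2 = (5 − 4) − 0 = 1, and there is no ∂_2, so H_1 ≅ Z.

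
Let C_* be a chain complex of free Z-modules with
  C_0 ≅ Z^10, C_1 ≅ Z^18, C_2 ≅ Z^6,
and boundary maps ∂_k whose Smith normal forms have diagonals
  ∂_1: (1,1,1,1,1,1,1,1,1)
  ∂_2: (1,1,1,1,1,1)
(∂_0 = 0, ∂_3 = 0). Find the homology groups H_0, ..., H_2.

H_0 ≅ Z,  H_1 ≅ Z^3,  H_2 = 0.

H_0: b_0 = 10 − 0 − 9 = 1; torsion from ∂_1 factors > 1: none. So H_0 ≅ Z.
H_1: b_1 = 18 − 9 − 6 = 3; torsion from ∂_2 factors > 1: none. So H_1 ≅ Z^3.
H_2: b_2 = 6 − 6 − 0 = 0; torsion from ∂_3 factors > 1: none. So H_2 ≅ 0.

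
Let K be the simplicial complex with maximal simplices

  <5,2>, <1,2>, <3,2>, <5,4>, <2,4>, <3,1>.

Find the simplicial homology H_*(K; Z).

H_0 = Z,  H_1 = Z^2.

Fix the vertex order 1 < 2 < 3 < 4 < 5 and write every simplex with vertices in increasing order. Then dim K = 1 and the simplices of K are:

  0-simplices (5): [1], [2], [3], [4], [5]
  1-simplices (6): [1,2], [1,3], [2,3], [2,4], [2,5], [4,5]

giving chain groups C_0 ≅ Z^5, C_1 ≅ Z^6.

The boundary map ∂_1: C_1 → C_0 maps an edge to its endpoints' difference, ∂[p,q] = q − p. For instance
  ∂[2,4] = [4] − [2].
This gives a 5×6 integer matrix of rank 4; reducing to Smith normal form yields diagonal entries (1,1,1,1).

From H_k ≅ ker(∂_k) / im(∂_{k+1}) we obtain:

  H_0: rank C_0 − rank ∂_1 = 5 − 4 = 1, and the invariant factors of ∂_1 are all 1, so H_0 ≅ Z.
  H_1: rank ker ∂_1 − rank ∂_2 = (6 − 4) − 0 = 2, and there is no ∂_2, so H_1 ≅ Z^2.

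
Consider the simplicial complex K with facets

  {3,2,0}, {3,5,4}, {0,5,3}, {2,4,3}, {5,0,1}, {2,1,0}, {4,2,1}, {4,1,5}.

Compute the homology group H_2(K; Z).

H_2 = Z.

Fix the vertex order 0 < 1 < 2 < 3 < 4 < 5 and write every simplex with vertices in increasing order. Then dim K = 2 and the simplices of K are:

  0-simplices (6): [0], [1], [2], [3], [4], [5]
  1-simplices (12): [0,1], [0,2], [0,3], [0,5], [1,2], [1,4], [1,5], [2,3], [2,4], [3,4], [3,5], [4,5]
  2-simplices (8): [0,1,2], [0,1,5], [0,2,3], [0,3,5], [1,2,4], [1,4,5], [2,3,4], [3,4,5]

so the chain groups are C_0 ≅ Z^6, C_1 ≅ Z^12, C_2 ≅ Z^8.

The boundary map ∂_1: C_1 → C_0 is given by ∂[p,q] = [q] − [p]. For instance
  ∂[1,4] = [4] − [1].
This gives a 6×12 integer matrix of rank 5; reducing to Smith normal form yields diagonal entries (1,1,1,1,1).

The boundary map ∂_2: C_2 → C_1 sends each 2-simplex [p,q,r] to [q,r] − [p,r] + [p,q]. For instance
  ∂[0,3,5] = [3,5] − [0,5] + [0,3],
  ∂[0,1,2] = [1,2] − [0,2] + [0,1].
The resulting 12×8 matrix has rank 7, and its Smith normal form has invariant factors (1,1,1,1,1,1,1).

From H_k ≅ ker(∂_k) / im(∂_{k+1}) we obtain:

  H_2: rank ker ∂_2 − rank ∂_3 = (8 − 7) − 0 = 1, and there is no ∂_3, so H_2 ≅ Z.

(K is a triangulation of the 2-sphere S^2.)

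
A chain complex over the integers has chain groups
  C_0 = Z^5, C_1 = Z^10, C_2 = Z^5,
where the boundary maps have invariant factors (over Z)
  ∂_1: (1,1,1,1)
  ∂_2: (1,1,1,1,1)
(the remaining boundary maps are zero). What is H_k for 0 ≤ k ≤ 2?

H_0: b_0 = 5 − 0 − 4 = 1; torsion from ∂_1 factors > 1: none. So H_0 = Z.
H_1: b_1 = 10 − 4 − 5 = 1; torsion from ∂_2 factors > 1: none. So H_1 = Z.
H_2: b_2 = 5 − 5 − 0 = 0; torsion from ∂_3 factors > 1: none. So H_2 = 0.

H_0 = Z,  H_1 = Z,  H_2 = 0.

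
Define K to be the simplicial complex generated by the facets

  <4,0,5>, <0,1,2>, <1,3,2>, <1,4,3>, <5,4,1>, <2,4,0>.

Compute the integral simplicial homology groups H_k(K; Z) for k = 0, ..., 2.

We work with the vertex ordering 0 < 1 < 2 < 3 < 4 < 5. The simplices of K, each written with vertices in increasing order, are:

  0-simplices (6): [0], [1], [2], [3], [4], [5]
  1-simplices (12): [0,1], [0,2], [0,4], [0,5], [1,2], [1,3], [1,4], [1,5], [2,3], [2,4], [3,4], [4,5]
  2-simplices (6): [0,1,2], [0,2,4], [0,4,5], [1,2,3], [1,3,4], [1,4,5]

Hence C_0 ≅ Z^6, C_1 ≅ Z^12, C_2 ≅ Z^6.

∂_1: C_1 → C_0 is given by ∂[p,q] = [q] − [p].
This gives a 6×12 integer matrix of rank 5; reducing to Smith normal form yields diagonal entries (1,1,1,1,1).

The boundary map ∂_2: C_2 → C_1 sends each 2-simplex [p,q,r] to [q,r] − [p,r] + [p,q]. For instance
  ∂[1,4,5] = [4,5] − [1,5] + [1,4],
  ∂[1,3,4] = [3,4] − [1,4] + [1,3].
The 12×6 boundary matrix has rank 6 and Smith normal form diag(1,1,1,1,1,1).

Now H_k = ker ∂_k / im ∂_{k+1}, so:

  H_0: rank C_0 − rank ∂_1 = 6 − 5 = 1, and the invariant factors of ∂_1 are all 1, so H_0 ≅ Z.
  H_1: rank ker ∂_1 − rank ∂_2 = (12 − 5) − 6 = 1, and the invariant factors of ∂_2 are all 1, so H_1 ≅ Z.
  H_2: rank ker ∂_2 − rank ∂_3 = (6 − 6) − 0 = 0, and there is no ∂_3, so H_2 ≅ 0.

(K is a triangulation of the cylinder S^1 x I.)

H_0 = Z,  H_1 = Z,  H_2 = 0.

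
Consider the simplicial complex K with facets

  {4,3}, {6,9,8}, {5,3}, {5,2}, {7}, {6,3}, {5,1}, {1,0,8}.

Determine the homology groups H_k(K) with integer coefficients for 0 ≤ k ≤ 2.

Take the total order 0 < 1 < 2 < 3 < 4 < 5 < 6 < 7 < 8 < 9 on the vertex set. Then K (dimension 2) consists of the simplices:

  0-simplices (10): [0], [1], [2], [3], [4], [5], [6], [7], [8], [9]
  1-simplices (11): [0,1], [0,8], [1,5], [1,8], [2,5], [3,4], [3,5], [3,6], [6,8], [6,9], [8,9]
  2-simplices (2): [0,1,8], [6,8,9]

so the chain groups are C_0 ≅ Z^10, C_1 ≅ Z^11, C_2 ≅ Z^2.

The boundary map ∂_1: C_1 → C_0 is given by ∂[p,q] = [q] − [p].
This gives a 10×11 integer matrix of rank 8; reducing to Smith normal form yields diagonal entries (1,1,1,1,1,1,1,1).

∂_2: C_2 → C_1 sends each 2-simplex [p,q,r] to [q,r] − [p,r] + [p,q]. For instance
  ∂[6,8,9] = [8,9] − [6,9] + [6,8],
  ∂[0,1,8] = [1,8] − [0,8] + [0,1].
As a 11×2 matrix over Z this has rank 2, with invariant factors (1,1).

Now H_k = ker ∂_k / im ∂_{k+1}, so:

  H_0: rank C_0 − rank ∂_1 = 10 − 8 = 2, and the invariant factors of ∂_1 are all 1, so H_0 = Z^2.
  H_1: rank ker ∂_1 − rank ∂_2 = (11 − 8) − 2 = 1, and the invariant factors of ∂_2 are all 1, so H_1 = Z.
  H_2: rank ker ∂_2 − rank ∂_3 = (2 − 2) − 0 = 0, and there is no ∂_3, so H_2 = 0.

As a check, the Euler characteristic is 10 − 11 + 2 = 1, which agrees with 2 − 1 + 0 = 1.

H_0 = Z^2,  H_1 = Z,  H_2 = 0.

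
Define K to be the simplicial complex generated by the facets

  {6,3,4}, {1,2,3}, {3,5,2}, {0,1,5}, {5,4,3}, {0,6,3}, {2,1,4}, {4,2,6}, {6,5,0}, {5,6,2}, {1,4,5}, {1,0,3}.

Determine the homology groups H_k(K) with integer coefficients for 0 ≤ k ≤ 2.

We work with the vertex ordering 0 < 1 < 2 < 3 < 4 < 5 < 6. The simplices of K, each written with vertices in increasing order, are:

  0-simplices (7): [0], [1], [2], [3], [4], [5], [6]
  1-simplices (18): [0,1], [0,3], [0,5], [0,6], [1,2], [1,3], [1,4], [1,5], [2,3], [2,4], [2,5], [2,6], [3,4], [3,5], [3,6], [4,5], [4,6], [5,6]
  2-simplices (12): [0,1,3], [0,1,5], [0,3,6], [0,5,6], [1,2,3], [1,2,4], [1,4,5], [2,3,5], [2,4,6], [2,5,6], [3,4,5], [3,4,6]

Hence C_0 ≅ Z^7, C_1 ≅ Z^18, C_2 ≅ Z^12.

The boundary map ∂_1: C_1 → C_0 maps an edge to its endpoints' difference, ∂[p,q] = q − p.
The resulting 7×18 matrix has rank 6, and its Smith normal form has invariant factors (1,1,1,1,1,1).

∂_2: C_2 → C_1 maps a triangle to the signed sum of its edges. For instance
  ∂[2,3,5] = [3,5] − [2,5] + [2,3],
  ∂[0,1,5] = [1,5] − [0,5] + [0,1].
The resulting 18×12 matrix has rank 12, and its Smith normal form has invariant factors (1,1,1,1,1,1,1,1,1,1,1,2).

Now H_k = ker ∂_k / im ∂_{k+1}, so:

  H_0: rank C_0 − rank ∂_1 = 7 − 6 = 1, and the invariant factors of ∂_1 are all 1, so H_0 = Z.
  H_1: rank ker ∂_1 − rank ∂_2 = (18 − 6) − 12 = 0, and ∂_2 has invariant factor 2 > 1, so H_1 = Z/2.
  H_2: rank ker ∂_2 − rank ∂_3 = (12 − 12) − 0 = 0, and there is no ∂_3, so H_2 = 0.

As a check, the Euler characteristic is 7 − 18 + 12 = 1, which agrees with 1 − 0 + 0 = 1.

H_0 = Z,  H_1 = Z/2,  H_2 = 0.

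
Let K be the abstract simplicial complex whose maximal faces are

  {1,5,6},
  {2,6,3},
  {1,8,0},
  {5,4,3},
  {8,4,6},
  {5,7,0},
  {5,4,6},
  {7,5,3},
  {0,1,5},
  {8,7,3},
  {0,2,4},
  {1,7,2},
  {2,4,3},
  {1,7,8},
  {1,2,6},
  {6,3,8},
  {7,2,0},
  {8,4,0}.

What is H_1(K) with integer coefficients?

H_1 ≅ Z ⊕ Z/2.

Fix the vertex order 0 < 1 < 2 < 3 < 4 < 5 < 6 < 7 < 8 and write every simplex with vertices in increasing order. Then dim K = 2 and the simplices of K are:

  0-simplices (9): [0], [1], [2], [3], [4], [5], [6], [7], [8]
  1-simplices (27): (27 of them)
  2-simplices (18): [0,1,5], [0,1,8], [0,2,4], [0,2,7], [0,4,8], [0,5,7], [1,2,6], [1,2,7], [1,5,6], [1,7,8], [2,3,4], [2,3,6], [3,4,5], [3,5,7], [3,6,8], [3,7,8], [4,5,6], [4,6,8]

giving chain groups C_0 ≅ Z^9, C_1 ≅ Z^27, C_2 ≅ Z^18.

∂_1: C_1 → C_0 is given by ∂[p,q] = [q] − [p]. For instance
  ∂[4,5] = [5] − [4].
This gives a 9×27 integer matrix of rank 8; reducing to Smith normal form yields diagonal entries (1,1,1,1,1,1,1,1).

The boundary map ∂_2: C_2 → C_1 sends each 2-simplex [p,q,r] to [q,r] − [p,r] + [p,q]. For instance
  ∂[3,6,8] = [6,8] − [3,8] + [3,6],
  ∂[1,7,8] = [7,8] − [1,8] + [1,7].
This gives a 27×18 integer matrix of rank 18; reducing to Smith normal form yields diagonal entries (1,1,1,1,1,1,1,1,1,1,1,1,1,1,1,1,1,2).

Reading off H_k = ker ∂_k / im ∂_{k+1}:

  H_1: rank ker ∂_1 − rank ∂_2 = (27 − 8) − 18 = 1, and ∂_2 has invariant factor 2 > 1, so H_1 ≅ Z ⊕ Z/2.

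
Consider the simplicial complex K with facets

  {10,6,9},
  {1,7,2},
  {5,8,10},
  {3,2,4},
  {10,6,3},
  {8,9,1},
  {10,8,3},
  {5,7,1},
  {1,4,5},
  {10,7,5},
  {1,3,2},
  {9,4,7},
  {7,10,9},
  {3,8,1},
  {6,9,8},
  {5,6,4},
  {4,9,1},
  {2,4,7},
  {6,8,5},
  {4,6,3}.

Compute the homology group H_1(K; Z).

Order the vertices as 1 < 2 < 3 < 4 < 5 < 6 < 7 < 8 < 9 < 10. Listing each simplex with vertices in this order, K has dimension 2 with simplices:

  0-simplices (10): [1], [2], [3], [4], [5], [6], [7], [8], [9], [10]
  1-simplices (30): (30 of them)
  2-simplices (20): (20 of them)

Hence C_0 ≅ Z^10, C_1 ≅ Z^30, C_2 ≅ Z^20.

The boundary map ∂_1: C_1 → C_0 sends each edge [p,q] (with p < q) to q − p. For instance
  ∂[1,3] = [3] − [1].
This gives a 10×30 integer matrix of rank 9; reducing to Smith normal form yields diagonal entries (1,1,1,1,1,1,1,1,1).

∂_2: C_2 → C_1 sends each 2-simplex [p,q,r] to [q,r] − [p,r] + [p,q]. For instance
  ∂[2,3,4] = [3,4] − [2,4] + [2,3],
  ∂[3,8,10] = [8,10] − [3,10] + [3,8].
This gives a 30×20 integer matrix of rank 20; reducing to Smith normal form yields diagonal entries (1,1,1,1,1,1,1,1,1,1,1,1,1,1,1,1,1,1,1,2).

From H_k ≅ ker(∂_k) / im(∂_{k+1}) we obtain:

  H_1: rank ker ∂_1 − rank ∂_2 = (30 − 9) − 20 = 1, and ∂_2 has invariant factor 2 > 1, so H_1 = Z ⊕ Z/2Z.

H_1 ≅ Z ⊕ Z/2Z.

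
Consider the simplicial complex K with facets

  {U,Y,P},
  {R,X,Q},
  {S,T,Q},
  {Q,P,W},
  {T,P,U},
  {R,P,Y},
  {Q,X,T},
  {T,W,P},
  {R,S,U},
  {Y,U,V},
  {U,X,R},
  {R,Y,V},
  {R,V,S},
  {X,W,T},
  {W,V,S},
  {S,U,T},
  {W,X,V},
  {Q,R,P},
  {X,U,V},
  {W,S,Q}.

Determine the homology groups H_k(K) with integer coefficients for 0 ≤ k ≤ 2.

Take the total order P < Q < R < S < T < U < V < W < X < Y on the vertex set. Then K (dimension 2) consists of the simplices:

  0-simplices (10): P, Q, R, S, T, U, V, W, X, Y
  1-simplices (30): PQ, PR, PT, PU, PW, PY, QR, QS, QT, QW, QX, RS, RU, RV, RX, RY, ST, SU, SV, SW, TU, TW, TX, UV, UX, UY, VW, VX, VY, WX
  2-simplices (20): PQR, PQW, PRY, PTU, PTW, PUY, QRX, QST, QSW, QTX, RSU, RSV, RUX, RVY, STU, SVW, TWX, UVX, UVY, VWX

so the chain groups are C_0 ≅ Z^10, C_1 ≅ Z^30, C_2 ≅ Z^20.

∂_1: C_1 → C_0 sends each edge [p,q] (with p < q) to q − p.
The 10×30 boundary matrix has rank 9 and Smith normal form diag(1,1,1,1,1,1,1,1,1).

Boundary ∂_2: C_2 → C_1 sends each 2-simplex [p,q,r] to [q,r] − [p,r] + [p,q]. For instance
  ∂UVX = VX − UX + UV,
  ∂STU = TU − SU + ST.
The 30×20 boundary matrix has rank 20 and Smith normal form diag(1,1,1,1,1,1,1,1,1,1,1,1,1,1,1,1,1,1,1,2).

Now H_k = ker ∂_k / im ∂_{k+1}, so:

  H_0: rank C_0 − rank ∂_1 = 10 − 9 = 1, and the invariant factors of ∂_1 are all 1, so H_0 = Z.
  H_1: rank ker ∂_1 − rank ∂_2 = (30 − 9) − 20 = 1, and ∂_2 has invariant factor 2 > 1, so H_1 = Z ⊕ Z/2.
  H_2: rank ker ∂_2 − rank ∂_3 = (20 − 20) − 0 = 0, and there is no ∂_3, so H_2 = 0.

(K is a triangulation of the Klein bottle.)

H_0 ≅ Z,  H_1 ≅ Z ⊕ Z/2,  H_2 = 0.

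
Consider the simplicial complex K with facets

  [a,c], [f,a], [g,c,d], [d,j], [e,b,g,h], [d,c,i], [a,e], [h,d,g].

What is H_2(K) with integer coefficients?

H_2 = 0.

Fix the vertex order a < b < c < d < e < f < g < h < i < j and write every simplex with vertices in increasing order. Then dim K = 3 and the simplices of K are:

  0-simplices (10): a, b, c, d, e, f, g, h, i, j
  1-simplices (16): ac, ae, af, be, bg, bh, cd, cg, ci, dg, dh, di, dj, eg, eh, gh
  2-simplices (7): beg, beh, bgh, cdg, cdi, dgh, egh
  3-simplices (1): begh

so the chain groups are C_0 ≅ Z^10, C_1 ≅ Z^16, C_2 ≅ Z^7, C_3 ≅ Z^1.

The boundary map ∂_1: C_1 → C_0 sends each edge [p,q] (with p < q) to q − p.
The resulting 10×16 matrix has rank 9, and its Smith normal form has invariant factors (1,1,1,1,1,1,1,1,1).

Boundary ∂_2: C_2 → C_1 maps a triangle to the signed sum of its edges. For instance
  ∂dgh = gh − dh + dg,
  ∂cdg = dg − cg + cd.
The resulting 16×7 matrix has rank 6, and its Smith normal form has invariant factors (1,1,1,1,1,1).

∂_3: C_3 → C_2 sends each 3-simplex σ to the alternating sum Σ_i (−1)^i (σ with its i-th vertex removed). For instance
  ∂begh = egh − bgh + beh − beg.
This gives a 7×1 integer matrix of rank 1; reducing to Smith normal form yields diagonal entries (1).

Computing H_k = (kernel of ∂_k) / (image of ∂_{k+1}):

  H_2: rank ker ∂_2 − rank ∂_3 = (7 − 6) − 1 = 0, and the invariant factors of ∂_3 are all 1, so H_2 = 0.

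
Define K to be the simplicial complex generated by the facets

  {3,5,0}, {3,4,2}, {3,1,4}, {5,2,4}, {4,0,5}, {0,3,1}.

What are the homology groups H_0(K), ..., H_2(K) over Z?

Take the total order 0 < 1 < 2 < 3 < 4 < 5 on the vertex set. Then K (dimension 2) consists of the simplices:

  0-simplices (6): [0], [1], [2], [3], [4], [5]
  1-simplices (12): [0,1], [0,3], [0,4], [0,5], [1,3], [1,4], [2,3], [2,4], [2,5], [3,4], [3,5], [4,5]
  2-simplices (6): [0,1,3], [0,3,5], [0,4,5], [1,3,4], [2,3,4], [2,4,5]

giving chain groups C_0 ≅ Z^6, C_1 ≅ Z^12, C_2 ≅ Z^6.

The boundary map ∂_1: C_1 → C_0 is given by ∂[p,q] = [q] − [p]. For instance
  ∂[3,5] = [5] − [3].
The resulting 6×12 matrix has rank 5, and its Smith normal form has invariant factors (1,1,1,1,1).

∂_2: C_2 → C_1 sends each 2-simplex [p,q,r] to [q,r] − [p,r] + [p,q]. For instance
  ∂[1,3,4] = [3,4] − [1,4] + [1,3],
  ∂[2,4,5] = [4,5] − [2,5] + [2,4].
The 12×6 boundary matrix has rank 6 and Smith normal form diag(1,1,1,1,1,1).

From H_k ≅ ker(∂_k) / im(∂_{k+1}) we obtain:

  H_0: rank C_0 − rank ∂_1 = 6 − 5 = 1, and the invariant factors of ∂_1 are all 1, so H_0 ≅ Z.
  H_1: rank ker ∂_1 − rank ∂_2 = (12 − 5) − 6 = 1, and the invariant factors of ∂_2 are all 1, so H_1 ≅ Z.
  H_2: rank ker ∂_2 − rank ∂_3 = (6 − 6) − 0 = 0, and there is no ∂_3, so H_2 ≅ 0.

As a check, the Euler characteristic is 6 − 12 + 6 = 0, which agrees with 1 − 1 + 0 = 0.

H_0 ≅ Z,  H_1 ≅ Z,  H_2 = 0.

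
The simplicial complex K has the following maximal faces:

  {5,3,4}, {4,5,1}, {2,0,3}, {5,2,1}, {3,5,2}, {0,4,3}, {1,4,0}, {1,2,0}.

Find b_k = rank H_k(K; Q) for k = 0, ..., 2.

b_0 = 1, b_1 = 0, b_2 = 1.

We work with the vertex ordering 0 < 1 < 2 < 3 < 4 < 5. The simplices of K, each written with vertices in increasing order, are:

  0-simplices (6): [0], [1], [2], [3], [4], [5]
  1-simplices (12): [0,1], [0,2], [0,3], [0,4], [1,2], [1,4], [1,5], [2,3], [2,5], [3,4], [3,5], [4,5]
  2-simplices (8): [0,1,2], [0,1,4], [0,2,3], [0,3,4], [1,2,5], [1,4,5], [2,3,5], [3,4,5]

giving chain groups C_0 ≅ Z^6, C_1 ≅ Z^12, C_2 ≅ Z^8.

Boundary ∂_1: C_1 → C_0 maps an edge to its endpoints' difference, ∂[p,q] = q − p.
This gives a 6×12 integer matrix of rank 5; reducing to Smith normal form yields diagonal entries (1,1,1,1,1).

The boundary map ∂_2: C_2 → C_1 maps a triangle to the signed sum of its edges. For instance
  ∂[0,3,4] = [3,4] − [0,4] + [0,3],
  ∂[0,1,2] = [1,2] − [0,2] + [0,1].
The 12×8 boundary matrix has rank 7 and Smith normal form diag(1,1,1,1,1,1,1).

Now H_k = ker ∂_k / im ∂_{k+1}, so:

  H_0: rank C_0 − rank ∂_1 = 6 − 5 = 1, and the invariant factors of ∂_1 are all 1, so H_0 = Z.
  H_1: rank ker ∂_1 − rank ∂_2 = (12 − 5) − 7 = 0, and the invariant factors of ∂_2 are all 1, so H_1 = 0.
  H_2: rank ker ∂_2 − rank ∂_3 = (8 − 7) − 0 = 1, and there is no ∂_3, so H_2 = Z.

As a check, the Euler characteristic is 6 − 12 + 8 = 2, which agrees with 1 − 0 + 1 = 2.

Hence the Betti numbers are b_0 = 1, b_1 = 0, b_2 = 1.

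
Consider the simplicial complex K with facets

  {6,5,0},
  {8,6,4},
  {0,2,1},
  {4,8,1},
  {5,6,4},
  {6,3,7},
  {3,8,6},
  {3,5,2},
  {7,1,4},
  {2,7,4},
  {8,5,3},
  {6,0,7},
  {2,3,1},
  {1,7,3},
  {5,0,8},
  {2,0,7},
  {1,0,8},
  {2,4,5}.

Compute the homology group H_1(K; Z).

H_1 = Z ⊕ Z_2.

Order the vertices as 0 < 1 < 2 < 3 < 4 < 5 < 6 < 7 < 8. Listing each simplex with vertices in this order, K has dimension 2 with simplices:

  0-simplices (9): [0], [1], [2], [3], [4], [5], [6], [7], [8]
  1-simplices (27): (27 of them)
  2-simplices (18): [0,1,2], [0,1,8], [0,2,7], [0,5,6], [0,5,8], [0,6,7], [1,2,3], [1,3,7], [1,4,7], [1,4,8], [2,3,5], [2,4,5], [2,4,7], [3,5,8], [3,6,7], [3,6,8], [4,5,6], [4,6,8]

giving chain groups C_0 ≅ Z^9, C_1 ≅ Z^27, C_2 ≅ Z^18.

∂_1: C_1 → C_0 sends each edge [p,q] (with p < q) to q − p.
The 9×27 boundary matrix has rank 8 and Smith normal form diag(1,1,1,1,1,1,1,1).

Boundary ∂_2: C_2 → C_1 acts by ∂[p,q,r] = [q,r] − [p,r] + [p,q]. For instance
  ∂[3,5,8] = [5,8] − [3,8] + [3,5],
  ∂[0,2,7] = [2,7] − [0,7] + [0,2].
This gives a 27×18 integer matrix of rank 18; reducing to Smith normal form yields diagonal entries (1,1,1,1,1,1,1,1,1,1,1,1,1,1,1,1,1,2).

From H_k ≅ ker(∂_k) / im(∂_{k+1}) we obtain:

  H_1: rank ker ∂_1 − rank ∂_2 = (27 − 8) − 18 = 1, and ∂_2 has invariant factor 2 > 1, so H_1 ≅ Z ⊕ Z_2.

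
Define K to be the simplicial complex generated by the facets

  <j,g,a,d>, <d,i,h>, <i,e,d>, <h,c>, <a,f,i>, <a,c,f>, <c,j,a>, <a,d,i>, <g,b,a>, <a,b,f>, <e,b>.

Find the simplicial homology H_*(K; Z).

Order the vertices as a < b < c < d < e < f < g < h < i < j. Listing each simplex with vertices in this order, K has dimension 3 with simplices:

  0-simplices (10): a, b, c, d, e, f, g, h, i, j
  1-simplices (22): ab, ac, ad, af, ag, ai, aj, be, bf, bg, cf, ch, cj, de, dg, dh, di, dj, ei, fi, gj, hi
  2-simplices (12): abf, abg, acf, acj, adg, adi, adj, afi, agj, dei, dgj, dhi
  3-simplices (1): adgj

so the chain groups are C_0 ≅ Z^10, C_1 ≅ Z^22, C_2 ≅ Z^12, C_3 ≅ Z^1.

∂_1: C_1 → C_0 maps an edge to its endpoints' difference, ∂[p,q] = q − p. For instance
  ∂hi = i − h.
As a 10×22 matrix over Z this has rank 9, with invariant factors (1,1,1,1,1,1,1,1,1).

Boundary ∂_2: C_2 → C_1 maps a triangle to the signed sum of its edges. For instance
  ∂acj = cj − aj + ac,
  ∂adg = dg − ag + ad.
The resulting 22×12 matrix has rank 11, and its Smith normal form has invariant factors (1,1,1,1,1,1,1,1,1,1,1).

Boundary ∂_3: C_3 → C_2 sends each 3-simplex σ to the alternating sum Σ_i (−1)^i (σ with its i-th vertex removed). For instance
  ∂adgj = dgj − agj + adj − adg.
As a 12×1 matrix over Z this has rank 1, with invariant factors (1).

From H_k ≅ ker(∂_k) / im(∂_{k+1}) we obtain:

  H_0: rank C_0 − rank ∂_1 = 10 − 9 = 1, and the invariant factors of ∂_1 are all 1, so H_0 ≅ Z.
  H_1: rank ker ∂_1 − rank ∂_2 = (22 − 9) − 11 = 2, and the invariant factors of ∂_2 are all 1, so H_1 ≅ Z^2.
  H_2: rank ker ∂_2 − rank ∂_3 = (12 − 11) − 1 = 0, and the invariant factors of ∂_3 are all 1, so H_2 ≅ 0.
  H_3: rank ker ∂_3 − rank ∂_4 = (1 − 1) − 0 = 0, and there is no ∂_4, so H_3 ≅ 0.

H_0 ≅ Z,  H_1 ≅ Z^2,  H_2 = 0,  H_3 = 0.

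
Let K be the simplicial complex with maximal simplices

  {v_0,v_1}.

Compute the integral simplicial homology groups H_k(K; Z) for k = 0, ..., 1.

Fix the vertex order v_0 < v_1 and write every simplex with vertices in increasing order. Then dim K = 1 and the simplices of K are:

  0-simplices (2): [v_0], [v_1]
  1-simplices (1): [v_0,v_1]

giving chain groups C_0 ≅ Z^2, C_1 ≅ Z^1.

∂_1: C_1 → C_0 maps an edge to its endpoints' difference, ∂[p,q] = q − p.
The resulting 2×1 matrix has rank 1, and its Smith normal form has invariant factors (1).

Computing H_k = (kernel of ∂_k) / (image of ∂_{k+1}):

  H_0: rank C_0 − rank ∂_1 = 2 − 1 = 1, and the invariant factors of ∂_1 are all 1, so H_0 = Z.
  H_1: rank ker ∂_1 − rank ∂_2 = (1 − 1) − 0 = 0, and there is no ∂_2, so H_1 = 0.

H_0 = Z,  H_1 = 0.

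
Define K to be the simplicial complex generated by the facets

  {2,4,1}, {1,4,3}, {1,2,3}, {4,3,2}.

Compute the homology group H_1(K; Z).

H_1 = 0.

Fix the vertex order 1 < 2 < 3 < 4 and write every simplex with vertices in increasing order. Then dim K = 2 and the simplices of K are:

  0-simplices (4): [1], [2], [3], [4]
  1-simplices (6): [1,2], [1,3], [1,4], [2,3], [2,4], [3,4]
  2-simplices (4): [1,2,3], [1,2,4], [1,3,4], [2,3,4]

Hence C_0 ≅ Z^4, C_1 ≅ Z^6, C_2 ≅ Z^4.

The boundary map ∂_1: C_1 → C_0 sends each edge [p,q] (with p < q) to q − p.
The resulting 4×6 matrix has rank 3, and its Smith normal form has invariant factors (1,1,1).

Boundary ∂_2: C_2 → C_1 maps a triangle to the signed sum of its edges. For instance
  ∂[1,2,3] = [2,3] − [1,3] + [1,2],
  ∂[1,3,4] = [3,4] − [1,4] + [1,3].
This gives a 6×4 integer matrix of rank 3; reducing to Smith normal form yields diagonal entries (1,1,1).

Computing H_k = (kernel of ∂_k) / (image of ∂_{k+1}):

  H_1: rank ker ∂_1 − rank ∂_2 = (6 − 3) − 3 = 0, and the invariant factors of ∂_2 are all 1, so H_1 = 0.

(K is a triangulation of the 2-sphere S^2.)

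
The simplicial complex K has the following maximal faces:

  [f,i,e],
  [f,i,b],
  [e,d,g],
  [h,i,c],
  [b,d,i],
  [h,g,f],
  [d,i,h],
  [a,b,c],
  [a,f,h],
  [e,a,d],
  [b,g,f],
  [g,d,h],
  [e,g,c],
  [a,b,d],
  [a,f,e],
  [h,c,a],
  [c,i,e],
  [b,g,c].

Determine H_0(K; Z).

Fix the vertex order a < b < c < d < e < f < g < h < i and write every simplex with vertices in increasing order. Then dim K = 2 and the simplices of K are:

  0-simplices (9): a, b, c, d, e, f, g, h, i
  1-simplices (27): ab, ac, ad, ae, af, ah, bc, bd, bf, bg, bi, ce, cg, ch, ci, de, dg, dh, di, ef, eg, ei, fg, fh, fi, gh, hi
  2-simplices (18): abc, abd, ach, ade, aef, afh, bcg, bdi, bfg, bfi, ceg, cei, chi, deg, dgh, dhi, efi, fgh

Hence C_0 ≅ Z^9, C_1 ≅ Z^27, C_2 ≅ Z^18.

Boundary ∂_1: C_1 → C_0 is given by ∂[p,q] = [q] − [p]. For instance
  ∂fg = g − f.
As a 9×27 matrix over Z this has rank 8, with invariant factors (1,1,1,1,1,1,1,1).

The boundary map ∂_2: C_2 → C_1 sends each 2-simplex [p,q,r] to [q,r] − [p,r] + [p,q]. For instance
  ∂abd = bd − ad + ab,
  ∂afh = fh − ah + af.
As a 27×18 matrix over Z this has rank 17, with invariant factors (1,1,1,1,1,1,1,1,1,1,1,1,1,1,1,1,1).

Now H_k = ker ∂_k / im ∂_{k+1}, so:

  H_0: rank C_0 − rank ∂_1 = 9 − 8 = 1, and the invariant factors of ∂_1 are all 1, so H_0 ≅ Z.

H_0 ≅ Z.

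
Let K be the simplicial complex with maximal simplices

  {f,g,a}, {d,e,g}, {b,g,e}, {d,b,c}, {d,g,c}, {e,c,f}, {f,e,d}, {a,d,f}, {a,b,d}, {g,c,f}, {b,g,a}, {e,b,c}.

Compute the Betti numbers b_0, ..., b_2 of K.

Order the vertices as a < b < c < d < e < f < g. Listing each simplex with vertices in this order, K has dimension 2 with simplices:

  0-simplices (7): a, b, c, d, e, f, g
  1-simplices (18): ab, ad, af, ag, bc, bd, be, bg, cd, ce, cf, cg, de, df, dg, ef, eg, fg
  2-simplices (12): abd, abg, adf, afg, bcd, bce, beg, cdg, cef, cfg, def, deg

so the chain groups are C_0 ≅ Z^7, C_1 ≅ Z^18, C_2 ≅ Z^12.

∂_1: C_1 → C_0 maps an edge to its endpoints' difference, ∂[p,q] = q − p.
The 7×18 boundary matrix has rank 6 and Smith normal form diag(1,1,1,1,1,1).

The boundary map ∂_2: C_2 → C_1 maps a triangle to the signed sum of its edges. For instance
  ∂adf = df − af + ad,
  ∂deg = eg − dg + de.
The 18×12 boundary matrix has rank 12 and Smith normal form diag(1,1,1,1,1,1,1,1,1,1,1,2).

Reading off H_k = ker ∂_k / im ∂_{k+1}:

  H_0: rank C_0 − rank ∂_1 = 7 − 6 = 1, and the invariant factors of ∂_1 are all 1, so H_0 = Z.
  H_1: rank ker ∂_1 − rank ∂_2 = (18 − 6) − 12 = 0, and ∂_2 has invariant factor 2 > 1, so H_1 = Z/2.
  H_2: rank ker ∂_2 − rank ∂_3 = (12 − 12) − 0 = 0, and there is no ∂_3, so H_2 = 0.

(K is a triangulation of the real projective plane RP^2.)

Hence the Betti numbers are b_0 = 1, b_1 = 0, b_2 = 0.

b_0 = 1, b_1 = 0, b_2 = 0.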